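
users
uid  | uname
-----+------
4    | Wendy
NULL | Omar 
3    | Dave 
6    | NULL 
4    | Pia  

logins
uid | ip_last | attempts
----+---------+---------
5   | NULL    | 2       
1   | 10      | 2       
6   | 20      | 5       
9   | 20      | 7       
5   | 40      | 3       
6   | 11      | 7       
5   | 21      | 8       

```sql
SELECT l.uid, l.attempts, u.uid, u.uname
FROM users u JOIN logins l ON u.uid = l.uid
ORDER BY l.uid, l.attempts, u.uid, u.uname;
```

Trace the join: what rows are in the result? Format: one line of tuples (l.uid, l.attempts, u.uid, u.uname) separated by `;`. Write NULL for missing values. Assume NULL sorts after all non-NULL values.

INNER JOIN keeps only pairs where the ON condition holds.
Matching on u.uid = l.uid. A NULL in a compared column never satisfies the condition.
Matched pairs: 2.

(6, 5, 6, NULL); (6, 7, 6, NULL)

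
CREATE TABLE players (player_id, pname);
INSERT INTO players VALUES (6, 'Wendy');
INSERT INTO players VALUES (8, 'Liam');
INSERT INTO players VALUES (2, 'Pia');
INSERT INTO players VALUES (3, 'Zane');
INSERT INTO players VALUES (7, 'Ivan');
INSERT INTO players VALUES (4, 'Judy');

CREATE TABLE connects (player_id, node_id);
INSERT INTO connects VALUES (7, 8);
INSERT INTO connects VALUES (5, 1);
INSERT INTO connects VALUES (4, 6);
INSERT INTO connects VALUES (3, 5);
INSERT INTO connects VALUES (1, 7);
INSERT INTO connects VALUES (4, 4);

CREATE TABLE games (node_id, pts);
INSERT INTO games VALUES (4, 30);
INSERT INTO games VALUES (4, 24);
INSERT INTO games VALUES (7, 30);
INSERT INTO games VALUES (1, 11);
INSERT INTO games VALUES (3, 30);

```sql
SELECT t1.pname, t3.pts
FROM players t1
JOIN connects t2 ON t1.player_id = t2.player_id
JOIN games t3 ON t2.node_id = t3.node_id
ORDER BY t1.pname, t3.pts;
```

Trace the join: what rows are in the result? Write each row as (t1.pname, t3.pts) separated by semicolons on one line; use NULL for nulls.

Step 1 — t1 INNER JOIN t2 on player_id → 4 row(s).
Then INNER JOIN `games t3` on node_id: keep only rows whose t2.node_id appears in t3.

(Judy, 24); (Judy, 30)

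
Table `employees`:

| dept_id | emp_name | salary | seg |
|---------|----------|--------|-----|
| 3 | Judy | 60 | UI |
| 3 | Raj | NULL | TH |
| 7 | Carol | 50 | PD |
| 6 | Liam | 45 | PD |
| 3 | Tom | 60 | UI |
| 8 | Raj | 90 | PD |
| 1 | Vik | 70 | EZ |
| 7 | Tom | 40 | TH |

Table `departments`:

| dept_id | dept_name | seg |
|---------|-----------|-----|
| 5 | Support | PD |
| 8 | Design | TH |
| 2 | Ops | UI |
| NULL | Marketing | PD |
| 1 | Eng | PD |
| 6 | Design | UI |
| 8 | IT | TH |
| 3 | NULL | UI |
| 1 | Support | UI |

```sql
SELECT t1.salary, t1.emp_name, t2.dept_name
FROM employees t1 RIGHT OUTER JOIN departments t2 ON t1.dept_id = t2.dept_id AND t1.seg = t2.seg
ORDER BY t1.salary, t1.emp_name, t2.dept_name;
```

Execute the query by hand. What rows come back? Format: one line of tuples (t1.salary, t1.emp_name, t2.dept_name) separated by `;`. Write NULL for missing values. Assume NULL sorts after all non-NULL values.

RIGHT JOIN keeps every row from `departments`; unmatched rows get NULL for `employees`'s columns.
Matching on t1.dept_id = t2.dept_id AND t1.seg = t2.seg. A NULL in a compared column never satisfies the condition.
- dept_id=3, seg=UI: 1 matching t2 row(s), so 1 row(s) emitted.
- dept_id=3, seg=TH: no matching t2 row.
- dept_id=7, seg=PD: no matching t2 row.
- dept_id=6, seg=PD: no matching t2 row.
- dept_id=3, seg=UI: 1 matching t2 row(s), so 1 row(s) emitted.
- dept_id=8, seg=PD: no matching t2 row.
- dept_id=1, seg=EZ: no matching t2 row.
- dept_id=7, seg=TH: no matching t2 row.
- plus 8 unmatched t2 row(s), each kept with NULL t1 columns.
After projecting and ordering:
t1.salary | t1.emp_name | t2.dept_name
60 | Judy | NULL
60 | Tom | NULL
NULL | NULL | Design
NULL | NULL | Design
NULL | NULL | Eng
NULL | NULL | IT
NULL | NULL | Marketing
NULL | NULL | Ops
NULL | NULL | Support
NULL | NULL | Support

(60, Judy, NULL); (60, Tom, NULL); (NULL, NULL, Design); (NULL, NULL, Design); (NULL, NULL, Eng); (NULL, NULL, IT); (NULL, NULL, Marketing); (NULL, NULL, Ops); (NULL, NULL, Support); (NULL, NULL, Support)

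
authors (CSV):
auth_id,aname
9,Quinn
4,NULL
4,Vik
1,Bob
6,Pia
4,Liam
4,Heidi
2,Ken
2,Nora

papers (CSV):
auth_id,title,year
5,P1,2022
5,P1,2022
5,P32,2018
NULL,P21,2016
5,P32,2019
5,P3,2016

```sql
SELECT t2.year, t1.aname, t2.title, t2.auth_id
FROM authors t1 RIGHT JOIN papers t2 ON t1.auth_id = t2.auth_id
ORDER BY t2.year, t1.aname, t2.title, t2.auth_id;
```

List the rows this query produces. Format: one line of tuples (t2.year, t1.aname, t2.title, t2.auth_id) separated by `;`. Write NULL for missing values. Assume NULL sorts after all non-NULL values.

(2016, NULL, P21, NULL); (2016, NULL, P3, 5); (2018, NULL, P32, 5); (2019, NULL, P32, 5); (2022, NULL, P1, 5); (2022, NULL, P1, 5)

RIGHT JOIN keeps every row from `papers`; unmatched rows get NULL for `authors`'s columns.
Matching on t1.auth_id = t2.auth_id. A NULL in a compared column never satisfies the condition.
Matched pairs: 0; unmatched t2 rows kept: 6.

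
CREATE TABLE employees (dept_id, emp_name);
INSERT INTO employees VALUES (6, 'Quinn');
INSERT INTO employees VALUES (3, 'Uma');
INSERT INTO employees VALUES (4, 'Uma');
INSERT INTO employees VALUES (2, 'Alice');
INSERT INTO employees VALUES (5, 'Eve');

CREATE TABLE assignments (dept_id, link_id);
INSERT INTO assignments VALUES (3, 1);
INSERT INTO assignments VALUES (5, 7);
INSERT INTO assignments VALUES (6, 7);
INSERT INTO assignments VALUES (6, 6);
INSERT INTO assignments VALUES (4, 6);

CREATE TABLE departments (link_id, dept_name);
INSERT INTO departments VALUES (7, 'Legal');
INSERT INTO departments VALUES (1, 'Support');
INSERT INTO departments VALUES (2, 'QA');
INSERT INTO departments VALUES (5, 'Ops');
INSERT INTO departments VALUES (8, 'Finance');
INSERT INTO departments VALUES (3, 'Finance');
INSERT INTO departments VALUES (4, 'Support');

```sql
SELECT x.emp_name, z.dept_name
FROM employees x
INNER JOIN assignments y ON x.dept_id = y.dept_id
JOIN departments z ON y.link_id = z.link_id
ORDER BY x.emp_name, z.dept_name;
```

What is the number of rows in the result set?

3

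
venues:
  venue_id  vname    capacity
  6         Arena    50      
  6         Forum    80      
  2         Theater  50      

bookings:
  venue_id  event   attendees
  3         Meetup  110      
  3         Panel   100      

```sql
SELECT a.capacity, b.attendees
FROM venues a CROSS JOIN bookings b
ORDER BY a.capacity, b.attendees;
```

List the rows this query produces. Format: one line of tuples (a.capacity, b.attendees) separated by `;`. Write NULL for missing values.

CROSS JOIN pairs every row of `venues` with every row of `bookings`: 3 × 2 = 6 rows.
After projecting and ordering:
a.capacity | b.attendees
50 | 100
50 | 100
50 | 110
50 | 110
80 | 100
80 | 110

(50, 100); (50, 100); (50, 110); (50, 110); (80, 100); (80, 110)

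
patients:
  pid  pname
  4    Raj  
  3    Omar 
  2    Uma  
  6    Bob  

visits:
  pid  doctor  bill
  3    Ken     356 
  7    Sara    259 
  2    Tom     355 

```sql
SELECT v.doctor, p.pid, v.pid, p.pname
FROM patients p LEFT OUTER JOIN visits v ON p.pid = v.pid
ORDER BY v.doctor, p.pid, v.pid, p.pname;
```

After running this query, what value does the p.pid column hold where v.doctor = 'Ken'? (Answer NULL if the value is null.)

LEFT JOIN keeps every row from `patients`; unmatched rows get NULL for `visits`'s columns.
Matching on p.pid = v.pid.
- p[0] pid=4 → no match; kept with NULLs on the v side.
- p[1] pid=3 → 1 match(es) in v → 1 row(s).
- p[2] pid=2 → 1 match(es) in v → 1 row(s).
- p[3] pid=6 → no match; kept with NULLs on the v side.

3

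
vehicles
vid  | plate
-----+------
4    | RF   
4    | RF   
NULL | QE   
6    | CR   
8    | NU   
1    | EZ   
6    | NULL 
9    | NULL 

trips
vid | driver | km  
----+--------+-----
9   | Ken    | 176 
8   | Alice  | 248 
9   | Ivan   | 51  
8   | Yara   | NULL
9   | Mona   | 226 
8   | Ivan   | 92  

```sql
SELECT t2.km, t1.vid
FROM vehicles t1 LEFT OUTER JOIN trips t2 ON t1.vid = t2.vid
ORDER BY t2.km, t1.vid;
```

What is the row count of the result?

LEFT JOIN keeps every row from `vehicles`; unmatched rows get NULL for `trips`'s columns.
Matching on t1.vid = t2.vid. A NULL in a compared column never satisfies the condition.
- t1 (vid=4) has no partner → padded with NULL.
- t1 (vid=4) has no partner → padded with NULL.
- t1 (vid=NULL) has no partner → padded with NULL.
- t1 (vid=6) has no partner → padded with NULL.
- t1 (vid=8) pairs with 3 row(s) of t2.
- t1 (vid=1) has no partner → padded with NULL.
- t1 (vid=6) has no partner → padded with NULL.
- t1 (vid=9) pairs with 3 row(s) of t2.
Total: 6 matched + 6 padded = 12 rows.

12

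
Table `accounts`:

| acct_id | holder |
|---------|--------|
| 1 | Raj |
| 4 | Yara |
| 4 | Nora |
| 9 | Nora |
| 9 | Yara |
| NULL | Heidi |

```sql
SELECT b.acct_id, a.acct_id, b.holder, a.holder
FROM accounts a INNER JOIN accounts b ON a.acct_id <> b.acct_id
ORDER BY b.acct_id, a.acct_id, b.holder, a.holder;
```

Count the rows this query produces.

INNER JOIN keeps only pairs where the ON condition holds.
Matching on a.acct_id <> b.acct_id. A NULL in a compared column never satisfies the condition.
Matched pairs: 16.
Total: 16 rows.

16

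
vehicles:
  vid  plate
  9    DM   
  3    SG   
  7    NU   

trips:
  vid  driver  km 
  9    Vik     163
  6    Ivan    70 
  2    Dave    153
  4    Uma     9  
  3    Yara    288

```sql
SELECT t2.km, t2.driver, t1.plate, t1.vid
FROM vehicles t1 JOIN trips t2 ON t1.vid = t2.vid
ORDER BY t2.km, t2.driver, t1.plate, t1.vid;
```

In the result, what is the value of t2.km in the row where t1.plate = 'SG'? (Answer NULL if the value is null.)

INNER JOIN keeps only pairs where the ON condition holds.
Matching on t1.vid = t2.vid.
- t1[0] vid=9 → 1 match(es) in t2 → 1 row(s).
- t1[1] vid=3 → 1 match(es) in t2 → 1 row(s).
- t1[2] vid=7 → no match; dropped.

288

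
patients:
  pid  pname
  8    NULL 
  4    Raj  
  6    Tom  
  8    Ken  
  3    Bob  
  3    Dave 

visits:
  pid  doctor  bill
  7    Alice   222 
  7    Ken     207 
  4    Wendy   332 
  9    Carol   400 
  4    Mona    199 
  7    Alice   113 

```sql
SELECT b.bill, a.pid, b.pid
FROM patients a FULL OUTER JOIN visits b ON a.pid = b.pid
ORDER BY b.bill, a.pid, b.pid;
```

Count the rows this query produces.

FULL OUTER JOIN keeps every row from both sides; unmatched rows get NULL for the other side's columns.
Matching on a.pid = b.pid.
Matched pairs: 2; unmatched a rows kept: 5; unmatched b rows kept: 4.
Total: 2 matched + 9 padded = 11 rows.

11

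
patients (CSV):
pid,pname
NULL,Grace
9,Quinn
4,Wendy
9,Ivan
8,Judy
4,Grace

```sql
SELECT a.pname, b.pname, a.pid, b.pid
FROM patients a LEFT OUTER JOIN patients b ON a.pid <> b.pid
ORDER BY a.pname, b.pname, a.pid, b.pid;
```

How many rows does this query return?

LEFT JOIN keeps every row from `patients a`; unmatched rows get NULL for `patients b`'s columns.
Matching on a.pid <> b.pid. A NULL in a compared column never satisfies the condition.
- a (pid=NULL) has no partner → padded with NULL.
- a (pid=9) pairs with 3 row(s) of b.
- a (pid=4) pairs with 3 row(s) of b.
- a (pid=9) pairs with 3 row(s) of b.
- a (pid=8) pairs with 4 row(s) of b.
- a (pid=4) pairs with 3 row(s) of b.
Total: 16 matched + 1 padded = 17 rows.

17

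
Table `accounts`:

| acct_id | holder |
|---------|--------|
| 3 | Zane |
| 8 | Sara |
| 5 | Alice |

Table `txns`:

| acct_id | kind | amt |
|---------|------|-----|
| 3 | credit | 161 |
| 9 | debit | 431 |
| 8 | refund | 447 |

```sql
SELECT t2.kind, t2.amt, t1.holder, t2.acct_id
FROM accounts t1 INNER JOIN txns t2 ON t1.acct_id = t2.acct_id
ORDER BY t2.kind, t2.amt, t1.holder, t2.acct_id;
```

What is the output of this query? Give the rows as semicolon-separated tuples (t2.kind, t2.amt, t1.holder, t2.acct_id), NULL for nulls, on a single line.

INNER JOIN keeps only pairs where the ON condition holds.
Matching on t1.acct_id = t2.acct_id.
- acct_id=3: 1 matching t2 row(s), so 1 row(s) emitted.
- acct_id=8: 1 matching t2 row(s), so 1 row(s) emitted.
- acct_id=5: no matching t2 row, dropped.
After projecting and ordering:
t2.kind | t2.amt | t1.holder | t2.acct_id
credit | 161 | Zane | 3
refund | 447 | Sara | 8

(credit, 161, Zane, 3); (refund, 447, Sara, 8)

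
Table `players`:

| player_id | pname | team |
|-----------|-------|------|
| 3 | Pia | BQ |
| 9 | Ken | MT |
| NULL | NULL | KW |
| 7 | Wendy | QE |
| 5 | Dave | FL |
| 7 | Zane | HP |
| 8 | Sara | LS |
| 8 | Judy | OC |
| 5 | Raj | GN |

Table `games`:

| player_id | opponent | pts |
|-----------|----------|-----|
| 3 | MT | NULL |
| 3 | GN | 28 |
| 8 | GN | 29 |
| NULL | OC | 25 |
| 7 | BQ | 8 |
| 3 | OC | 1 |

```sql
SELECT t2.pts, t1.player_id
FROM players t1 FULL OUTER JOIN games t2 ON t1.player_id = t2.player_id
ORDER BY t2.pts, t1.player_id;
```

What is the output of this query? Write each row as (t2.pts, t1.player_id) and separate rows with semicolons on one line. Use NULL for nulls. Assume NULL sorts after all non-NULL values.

(1, 3); (8, 7); (8, 7); (25, NULL); (28, 3); (29, 8); (29, 8); (NULL, 3); (NULL, 5); (NULL, 5); (NULL, 9); (NULL, NULL)

FULL OUTER JOIN keeps every row from both sides; unmatched rows get NULL for the other side's columns.
Matching on t1.player_id = t2.player_id. A NULL in a compared column never satisfies the condition.
Matched pairs: 7; unmatched t1 rows kept: 4; unmatched t2 rows kept: 1.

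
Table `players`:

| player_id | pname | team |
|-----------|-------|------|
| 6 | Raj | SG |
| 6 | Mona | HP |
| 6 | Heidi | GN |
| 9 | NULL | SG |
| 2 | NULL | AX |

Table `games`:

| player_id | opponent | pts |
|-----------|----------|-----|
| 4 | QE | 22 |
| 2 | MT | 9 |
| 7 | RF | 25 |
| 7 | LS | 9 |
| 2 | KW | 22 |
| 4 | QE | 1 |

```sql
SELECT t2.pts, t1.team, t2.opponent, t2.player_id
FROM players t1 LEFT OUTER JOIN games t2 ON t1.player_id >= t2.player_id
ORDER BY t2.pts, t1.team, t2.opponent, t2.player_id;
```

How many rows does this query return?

LEFT JOIN keeps every row from `players`; unmatched rows get NULL for `games`'s columns.
Matching on t1.player_id >= t2.player_id.
- t1 (player_id=6) pairs with 4 row(s) of t2.
- t1 (player_id=6) pairs with 4 row(s) of t2.
- t1 (player_id=6) pairs with 4 row(s) of t2.
- t1 (player_id=9) pairs with 6 row(s) of t2.
- t1 (player_id=2) pairs with 2 row(s) of t2.
Total: 20 rows.

20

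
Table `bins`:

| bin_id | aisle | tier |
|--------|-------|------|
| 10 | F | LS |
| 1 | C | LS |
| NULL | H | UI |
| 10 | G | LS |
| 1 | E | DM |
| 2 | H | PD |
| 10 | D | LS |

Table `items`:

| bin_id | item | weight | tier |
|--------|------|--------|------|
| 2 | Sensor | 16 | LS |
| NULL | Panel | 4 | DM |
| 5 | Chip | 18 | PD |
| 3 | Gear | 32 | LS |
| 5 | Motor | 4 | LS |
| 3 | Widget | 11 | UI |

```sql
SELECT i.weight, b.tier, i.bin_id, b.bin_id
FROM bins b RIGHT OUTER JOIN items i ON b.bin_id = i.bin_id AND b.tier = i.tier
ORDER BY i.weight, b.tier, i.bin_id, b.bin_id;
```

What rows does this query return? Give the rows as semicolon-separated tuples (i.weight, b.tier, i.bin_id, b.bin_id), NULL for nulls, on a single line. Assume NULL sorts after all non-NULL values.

(4, NULL, 5, NULL); (4, NULL, NULL, NULL); (11, NULL, 3, NULL); (16, NULL, 2, NULL); (18, NULL, 5, NULL); (32, NULL, 3, NULL)

RIGHT JOIN keeps every row from `items`; unmatched rows get NULL for `bins`'s columns.
Matching on b.bin_id = i.bin_id AND b.tier = i.tier. A NULL in a compared column never satisfies the condition.
Matched pairs: 0; unmatched i rows kept: 6.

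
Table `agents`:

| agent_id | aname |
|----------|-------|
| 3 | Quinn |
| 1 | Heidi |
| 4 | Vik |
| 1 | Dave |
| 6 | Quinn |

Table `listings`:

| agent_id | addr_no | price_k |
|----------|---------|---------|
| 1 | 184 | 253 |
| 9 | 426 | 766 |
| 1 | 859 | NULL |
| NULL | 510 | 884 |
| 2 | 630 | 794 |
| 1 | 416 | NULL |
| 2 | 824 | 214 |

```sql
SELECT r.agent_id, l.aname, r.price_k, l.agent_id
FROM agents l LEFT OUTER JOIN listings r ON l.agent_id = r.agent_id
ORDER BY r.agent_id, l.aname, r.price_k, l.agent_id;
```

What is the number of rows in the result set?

9

LEFT JOIN keeps every row from `agents`; unmatched rows get NULL for `listings`'s columns.
Matching on l.agent_id = r.agent_id. A NULL in a compared column never satisfies the condition.
Matched pairs: 6; unmatched l rows kept: 3.
Total: 6 matched + 3 padded = 9 rows.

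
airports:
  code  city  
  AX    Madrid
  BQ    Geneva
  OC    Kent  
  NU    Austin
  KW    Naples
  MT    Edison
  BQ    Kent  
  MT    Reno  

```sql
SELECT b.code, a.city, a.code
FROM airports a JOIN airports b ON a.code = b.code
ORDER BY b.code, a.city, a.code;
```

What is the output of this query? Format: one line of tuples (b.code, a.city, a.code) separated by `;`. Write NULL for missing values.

INNER JOIN keeps only pairs where the ON condition holds.
Matching on a.code = b.code.
Matched pairs: 12.

(AX, Madrid, AX); (BQ, Geneva, BQ); (BQ, Geneva, BQ); (BQ, Kent, BQ); (BQ, Kent, BQ); (KW, Naples, KW); (MT, Edison, MT); (MT, Edison, MT); (MT, Reno, MT); (MT, Reno, MT); (NU, Austin, NU); (OC, Kent, OC)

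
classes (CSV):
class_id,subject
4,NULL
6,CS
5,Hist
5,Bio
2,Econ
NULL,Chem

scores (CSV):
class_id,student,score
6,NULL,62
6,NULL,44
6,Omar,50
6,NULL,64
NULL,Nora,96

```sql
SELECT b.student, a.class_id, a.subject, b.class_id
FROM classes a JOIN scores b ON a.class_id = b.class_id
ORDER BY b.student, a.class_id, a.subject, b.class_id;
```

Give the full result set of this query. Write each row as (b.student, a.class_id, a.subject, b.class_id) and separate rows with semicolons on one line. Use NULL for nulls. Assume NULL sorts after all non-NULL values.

INNER JOIN keeps only pairs where the ON condition holds.
Matching on a.class_id = b.class_id. A NULL in a compared column never satisfies the condition.
Matched pairs: 4.

(Omar, 6, CS, 6); (NULL, 6, CS, 6); (NULL, 6, CS, 6); (NULL, 6, CS, 6)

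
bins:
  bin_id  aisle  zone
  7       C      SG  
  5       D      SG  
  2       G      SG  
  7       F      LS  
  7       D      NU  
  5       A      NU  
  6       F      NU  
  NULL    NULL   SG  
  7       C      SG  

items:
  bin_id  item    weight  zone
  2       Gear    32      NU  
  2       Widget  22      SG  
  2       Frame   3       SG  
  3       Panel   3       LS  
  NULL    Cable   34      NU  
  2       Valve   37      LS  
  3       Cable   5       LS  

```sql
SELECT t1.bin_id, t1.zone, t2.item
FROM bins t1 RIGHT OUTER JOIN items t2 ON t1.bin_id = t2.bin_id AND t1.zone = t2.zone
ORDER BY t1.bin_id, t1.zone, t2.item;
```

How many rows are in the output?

7

RIGHT JOIN keeps every row from `items`; unmatched rows get NULL for `bins`'s columns.
Matching on t1.bin_id = t2.bin_id AND t1.zone = t2.zone. A NULL in a compared column never satisfies the condition.
- t1 (bin_id=7, zone=SG) has no partner in t2.
- t1 (bin_id=5, zone=SG) has no partner in t2.
- t1 (bin_id=2, zone=SG) pairs with 2 row(s) of t2.
- t1 (bin_id=7, zone=LS) has no partner in t2.
- t1 (bin_id=7, zone=NU) has no partner in t2.
- t1 (bin_id=5, zone=NU) has no partner in t2.
- t1 (bin_id=6, zone=NU) has no partner in t2.
- t1 (bin_id=NULL, zone=SG) has no partner in t2.
- t1 (bin_id=7, zone=SG) has no partner in t2.
- plus 5 unmatched t2 row(s), each kept with NULL t1 columns.
Total: 2 matched + 5 padded = 7 rows.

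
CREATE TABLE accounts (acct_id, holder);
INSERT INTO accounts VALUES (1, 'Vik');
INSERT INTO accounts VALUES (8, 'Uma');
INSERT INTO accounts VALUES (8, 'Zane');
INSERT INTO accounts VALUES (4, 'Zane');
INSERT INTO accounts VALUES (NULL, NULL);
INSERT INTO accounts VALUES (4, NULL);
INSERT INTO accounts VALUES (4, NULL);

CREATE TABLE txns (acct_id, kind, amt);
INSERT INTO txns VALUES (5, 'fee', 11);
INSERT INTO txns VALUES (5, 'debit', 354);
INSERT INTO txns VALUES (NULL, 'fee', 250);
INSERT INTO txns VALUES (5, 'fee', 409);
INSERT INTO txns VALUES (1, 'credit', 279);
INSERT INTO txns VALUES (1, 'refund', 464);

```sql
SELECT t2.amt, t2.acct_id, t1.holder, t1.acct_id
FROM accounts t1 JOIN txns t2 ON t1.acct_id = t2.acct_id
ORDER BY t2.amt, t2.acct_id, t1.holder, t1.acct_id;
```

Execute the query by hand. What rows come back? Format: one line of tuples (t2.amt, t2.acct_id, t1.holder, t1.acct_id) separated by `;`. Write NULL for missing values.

(279, 1, Vik, 1); (464, 1, Vik, 1)

INNER JOIN keeps only pairs where the ON condition holds.
Matching on t1.acct_id = t2.acct_id. A NULL in a compared column never satisfies the condition.
- acct_id=1: 2 matching t2 row(s), so 2 row(s) emitted.
- acct_id=8: no matching t2 row, dropped.
- acct_id=8: no matching t2 row, dropped.
- acct_id=4: no matching t2 row, dropped.
- acct_id=NULL: no matching t2 row, dropped.
- acct_id=4: no matching t2 row, dropped.
- acct_id=4: no matching t2 row, dropped.
After projecting and ordering:
t2.amt | t2.acct_id | t1.holder | t1.acct_id
279 | 1 | Vik | 1
464 | 1 | Vik | 1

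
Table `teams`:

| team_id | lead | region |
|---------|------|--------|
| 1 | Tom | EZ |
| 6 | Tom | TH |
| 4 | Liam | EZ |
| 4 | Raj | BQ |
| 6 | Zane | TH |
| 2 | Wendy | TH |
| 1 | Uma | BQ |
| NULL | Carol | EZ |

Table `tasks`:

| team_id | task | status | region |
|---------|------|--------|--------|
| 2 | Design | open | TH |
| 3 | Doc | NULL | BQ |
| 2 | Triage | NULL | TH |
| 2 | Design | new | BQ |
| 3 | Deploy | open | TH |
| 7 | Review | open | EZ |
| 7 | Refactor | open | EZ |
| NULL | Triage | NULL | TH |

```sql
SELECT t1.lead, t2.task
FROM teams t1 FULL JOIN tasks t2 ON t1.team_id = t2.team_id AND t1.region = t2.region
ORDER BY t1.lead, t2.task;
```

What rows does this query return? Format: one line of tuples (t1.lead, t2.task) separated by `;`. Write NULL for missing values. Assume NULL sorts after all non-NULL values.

FULL OUTER JOIN keeps every row from both sides; unmatched rows get NULL for the other side's columns.
Matching on t1.team_id = t2.team_id AND t1.region = t2.region. A NULL in a compared column never satisfies the condition.
- t1[0] team_id=1, region=EZ → no match; kept with NULLs on the t2 side.
- t1[1] team_id=6, region=TH → no match; kept with NULLs on the t2 side.
- t1[2] team_id=4, region=EZ → no match; kept with NULLs on the t2 side.
- t1[3] team_id=4, region=BQ → no match; kept with NULLs on the t2 side.
- t1[4] team_id=6, region=TH → no match; kept with NULLs on the t2 side.
- t1[5] team_id=2, region=TH → 2 match(es) in t2 → 2 row(s).
- t1[6] team_id=1, region=BQ → no match; kept with NULLs on the t2 side.
- t1[7] team_id=NULL, region=EZ → no match; kept with NULLs on the t2 side.
- 6 t2 row(s) had no t1 match → kept, t1 columns NULL.

(Carol, NULL); (Liam, NULL); (Raj, NULL); (Tom, NULL); (Tom, NULL); (Uma, NULL); (Wendy, Design); (Wendy, Triage); (Zane, NULL); (NULL, Deploy); (NULL, Design); (NULL, Doc); (NULL, Refactor); (NULL, Review); (NULL, Triage)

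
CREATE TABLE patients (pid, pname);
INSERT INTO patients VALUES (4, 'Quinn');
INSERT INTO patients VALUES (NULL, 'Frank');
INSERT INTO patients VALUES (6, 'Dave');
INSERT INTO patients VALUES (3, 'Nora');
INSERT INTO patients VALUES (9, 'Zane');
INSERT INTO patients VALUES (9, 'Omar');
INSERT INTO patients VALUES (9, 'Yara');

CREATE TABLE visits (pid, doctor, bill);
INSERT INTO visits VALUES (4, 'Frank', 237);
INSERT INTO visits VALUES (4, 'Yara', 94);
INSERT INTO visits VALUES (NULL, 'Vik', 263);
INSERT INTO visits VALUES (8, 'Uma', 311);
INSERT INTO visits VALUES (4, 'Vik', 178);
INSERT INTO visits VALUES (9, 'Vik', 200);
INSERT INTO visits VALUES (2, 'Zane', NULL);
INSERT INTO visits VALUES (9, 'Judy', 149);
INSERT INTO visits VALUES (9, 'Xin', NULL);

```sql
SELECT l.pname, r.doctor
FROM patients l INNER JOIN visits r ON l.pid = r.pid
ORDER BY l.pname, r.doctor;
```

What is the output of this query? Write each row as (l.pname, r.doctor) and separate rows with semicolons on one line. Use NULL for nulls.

INNER JOIN keeps only pairs where the ON condition holds.
Matching on l.pid = r.pid. A NULL in a compared column never satisfies the condition.
- l row (pid=4): matches 3 r row(s) → 3 output row(s).
- l row (pid=NULL): no match → dropped.
- l row (pid=6): no match → dropped.
- l row (pid=3): no match → dropped.
- l row (pid=9): matches 3 r row(s) → 3 output row(s).
- l row (pid=9): matches 3 r row(s) → 3 output row(s).
- l row (pid=9): matches 3 r row(s) → 3 output row(s).

(Omar, Judy); (Omar, Vik); (Omar, Xin); (Quinn, Frank); (Quinn, Vik); (Quinn, Yara); (Yara, Judy); (Yara, Vik); (Yara, Xin); (Zane, Judy); (Zane, Vik); (Zane, Xin)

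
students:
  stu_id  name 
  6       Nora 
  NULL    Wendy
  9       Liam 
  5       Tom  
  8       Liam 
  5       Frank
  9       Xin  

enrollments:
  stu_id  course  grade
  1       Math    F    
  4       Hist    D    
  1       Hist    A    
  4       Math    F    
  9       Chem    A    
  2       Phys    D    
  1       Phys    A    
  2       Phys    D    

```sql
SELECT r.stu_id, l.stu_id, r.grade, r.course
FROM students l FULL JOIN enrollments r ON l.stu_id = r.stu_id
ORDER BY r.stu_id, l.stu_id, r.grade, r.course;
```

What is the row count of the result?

14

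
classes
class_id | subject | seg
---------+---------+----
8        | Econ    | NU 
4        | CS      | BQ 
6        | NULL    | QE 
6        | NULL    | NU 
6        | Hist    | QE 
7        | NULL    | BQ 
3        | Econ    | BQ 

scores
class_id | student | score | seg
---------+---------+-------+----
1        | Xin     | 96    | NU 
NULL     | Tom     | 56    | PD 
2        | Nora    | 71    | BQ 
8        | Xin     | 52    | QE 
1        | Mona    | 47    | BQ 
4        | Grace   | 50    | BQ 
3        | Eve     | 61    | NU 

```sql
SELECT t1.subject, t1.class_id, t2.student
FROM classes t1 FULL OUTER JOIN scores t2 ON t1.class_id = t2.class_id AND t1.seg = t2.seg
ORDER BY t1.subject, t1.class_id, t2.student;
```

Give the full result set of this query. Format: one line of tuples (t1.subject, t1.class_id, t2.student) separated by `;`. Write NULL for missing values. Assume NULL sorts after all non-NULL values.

(CS, 4, Grace); (Econ, 3, NULL); (Econ, 8, NULL); (Hist, 6, NULL); (NULL, 6, NULL); (NULL, 6, NULL); (NULL, 7, NULL); (NULL, NULL, Eve); (NULL, NULL, Mona); (NULL, NULL, Nora); (NULL, NULL, Tom); (NULL, NULL, Xin); (NULL, NULL, Xin)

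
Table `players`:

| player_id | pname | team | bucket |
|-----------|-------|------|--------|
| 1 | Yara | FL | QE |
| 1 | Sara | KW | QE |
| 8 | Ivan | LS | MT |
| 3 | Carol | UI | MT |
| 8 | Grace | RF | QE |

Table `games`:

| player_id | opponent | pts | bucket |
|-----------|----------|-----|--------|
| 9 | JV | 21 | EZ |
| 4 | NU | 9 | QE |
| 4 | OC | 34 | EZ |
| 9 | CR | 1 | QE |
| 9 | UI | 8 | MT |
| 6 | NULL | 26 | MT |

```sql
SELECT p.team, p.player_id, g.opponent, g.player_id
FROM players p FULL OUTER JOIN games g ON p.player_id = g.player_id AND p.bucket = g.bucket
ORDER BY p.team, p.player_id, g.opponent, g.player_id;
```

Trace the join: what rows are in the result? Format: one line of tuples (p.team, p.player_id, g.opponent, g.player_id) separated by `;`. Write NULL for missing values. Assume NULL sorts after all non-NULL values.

(FL, 1, NULL, NULL); (KW, 1, NULL, NULL); (LS, 8, NULL, NULL); (RF, 8, NULL, NULL); (UI, 3, NULL, NULL); (NULL, NULL, CR, 9); (NULL, NULL, JV, 9); (NULL, NULL, NU, 4); (NULL, NULL, OC, 4); (NULL, NULL, UI, 9); (NULL, NULL, NULL, 6)

FULL OUTER JOIN keeps every row from both sides; unmatched rows get NULL for the other side's columns.
Matching on p.player_id = g.player_id AND p.bucket = g.bucket.
Matched pairs: 0; unmatched p rows kept: 5; unmatched g rows kept: 6.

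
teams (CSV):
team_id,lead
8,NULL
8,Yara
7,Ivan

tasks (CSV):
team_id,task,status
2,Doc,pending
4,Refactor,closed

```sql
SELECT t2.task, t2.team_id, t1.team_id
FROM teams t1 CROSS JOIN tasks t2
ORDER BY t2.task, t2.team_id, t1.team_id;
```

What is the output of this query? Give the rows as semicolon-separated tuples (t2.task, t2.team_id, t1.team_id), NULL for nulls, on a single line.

(Doc, 2, 7); (Doc, 2, 8); (Doc, 2, 8); (Refactor, 4, 7); (Refactor, 4, 8); (Refactor, 4, 8)

CROSS JOIN pairs every row of `teams` with every row of `tasks`: 3 × 2 = 6 rows.
After projecting and ordering:
t2.task | t2.team_id | t1.team_id
Doc | 2 | 7
Doc | 2 | 8
Doc | 2 | 8
Refactor | 4 | 7
Refactor | 4 | 8
Refactor | 4 | 8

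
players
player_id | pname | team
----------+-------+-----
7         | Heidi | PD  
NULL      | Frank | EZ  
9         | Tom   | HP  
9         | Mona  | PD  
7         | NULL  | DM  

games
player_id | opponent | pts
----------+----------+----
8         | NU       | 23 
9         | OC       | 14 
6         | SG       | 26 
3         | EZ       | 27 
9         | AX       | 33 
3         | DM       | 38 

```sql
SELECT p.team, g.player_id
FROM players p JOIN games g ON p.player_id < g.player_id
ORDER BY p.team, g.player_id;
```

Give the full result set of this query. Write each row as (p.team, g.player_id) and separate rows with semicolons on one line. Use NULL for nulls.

INNER JOIN keeps only pairs where the ON condition holds.
Matching on p.player_id < g.player_id. A NULL in a compared column never satisfies the condition.
Matched pairs: 6.

(DM, 8); (DM, 9); (DM, 9); (PD, 8); (PD, 9); (PD, 9)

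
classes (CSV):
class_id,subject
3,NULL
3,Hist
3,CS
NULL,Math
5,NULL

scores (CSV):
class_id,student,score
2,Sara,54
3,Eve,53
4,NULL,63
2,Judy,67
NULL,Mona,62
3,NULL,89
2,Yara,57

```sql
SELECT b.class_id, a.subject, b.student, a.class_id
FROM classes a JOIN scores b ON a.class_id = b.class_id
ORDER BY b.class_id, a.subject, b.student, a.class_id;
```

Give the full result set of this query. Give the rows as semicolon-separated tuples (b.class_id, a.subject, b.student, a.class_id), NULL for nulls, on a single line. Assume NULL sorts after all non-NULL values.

(3, CS, Eve, 3); (3, CS, NULL, 3); (3, Hist, Eve, 3); (3, Hist, NULL, 3); (3, NULL, Eve, 3); (3, NULL, NULL, 3)

INNER JOIN keeps only pairs where the ON condition holds.
Matching on a.class_id = b.class_id. A NULL in a compared column never satisfies the condition.
- a (class_id=3) pairs with 2 row(s) of b.
- a (class_id=3) pairs with 2 row(s) of b.
- a (class_id=3) pairs with 2 row(s) of b.
- a (class_id=NULL) has no partner → excluded.
- a (class_id=5) has no partner → excluded.
After projecting and ordering:
b.class_id | a.subject | b.student | a.class_id
3 | CS | Eve | 3
3 | CS | NULL | 3
3 | Hist | Eve | 3
3 | Hist | NULL | 3
3 | NULL | Eve | 3
3 | NULL | NULL | 3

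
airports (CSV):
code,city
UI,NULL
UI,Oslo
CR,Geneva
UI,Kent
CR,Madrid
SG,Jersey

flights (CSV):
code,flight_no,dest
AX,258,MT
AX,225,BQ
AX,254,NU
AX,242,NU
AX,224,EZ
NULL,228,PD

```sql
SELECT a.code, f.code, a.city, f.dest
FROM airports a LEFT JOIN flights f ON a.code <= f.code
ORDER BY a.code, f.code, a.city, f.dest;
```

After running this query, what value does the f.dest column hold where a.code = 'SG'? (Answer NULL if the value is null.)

NULL

LEFT JOIN keeps every row from `airports`; unmatched rows get NULL for `flights`'s columns.
Matching on a.code <= f.code. A NULL in a compared column never satisfies the condition.
Matched pairs: 0; unmatched a rows kept: 6.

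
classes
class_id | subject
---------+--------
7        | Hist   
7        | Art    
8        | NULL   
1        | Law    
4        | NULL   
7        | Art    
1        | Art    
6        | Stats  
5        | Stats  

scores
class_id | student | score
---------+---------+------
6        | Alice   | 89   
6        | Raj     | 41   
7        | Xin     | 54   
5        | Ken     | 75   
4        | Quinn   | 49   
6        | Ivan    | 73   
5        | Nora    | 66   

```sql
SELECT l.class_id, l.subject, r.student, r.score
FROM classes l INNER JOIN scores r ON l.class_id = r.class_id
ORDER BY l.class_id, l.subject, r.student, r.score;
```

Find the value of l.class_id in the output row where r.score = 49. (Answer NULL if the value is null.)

4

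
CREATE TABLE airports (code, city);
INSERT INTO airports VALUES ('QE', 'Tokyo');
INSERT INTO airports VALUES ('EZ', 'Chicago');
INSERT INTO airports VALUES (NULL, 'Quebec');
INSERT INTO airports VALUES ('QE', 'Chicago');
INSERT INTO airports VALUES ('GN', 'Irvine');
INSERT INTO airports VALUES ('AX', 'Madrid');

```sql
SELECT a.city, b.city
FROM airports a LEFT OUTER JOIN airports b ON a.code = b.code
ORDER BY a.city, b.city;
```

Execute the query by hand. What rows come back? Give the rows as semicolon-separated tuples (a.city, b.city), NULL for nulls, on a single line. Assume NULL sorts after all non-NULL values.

LEFT JOIN keeps every row from `airports a`; unmatched rows get NULL for `airports b`'s columns.
Matching on a.code = b.code. A NULL in a compared column never satisfies the condition.
- a (code=QE) pairs with 2 row(s) of b.
- a (code=EZ) pairs with 1 row(s) of b.
- a (code=NULL) has no partner → padded with NULL.
- a (code=QE) pairs with 2 row(s) of b.
- a (code=GN) pairs with 1 row(s) of b.
- a (code=AX) pairs with 1 row(s) of b.
After projecting and ordering:
a.city | b.city
Chicago | Chicago
Chicago | Chicago
Chicago | Tokyo
Irvine | Irvine
Madrid | Madrid
Quebec | NULL
Tokyo | Chicago
Tokyo | Tokyo

(Chicago, Chicago); (Chicago, Chicago); (Chicago, Tokyo); (Irvine, Irvine); (Madrid, Madrid); (Quebec, NULL); (Tokyo, Chicago); (Tokyo, Tokyo)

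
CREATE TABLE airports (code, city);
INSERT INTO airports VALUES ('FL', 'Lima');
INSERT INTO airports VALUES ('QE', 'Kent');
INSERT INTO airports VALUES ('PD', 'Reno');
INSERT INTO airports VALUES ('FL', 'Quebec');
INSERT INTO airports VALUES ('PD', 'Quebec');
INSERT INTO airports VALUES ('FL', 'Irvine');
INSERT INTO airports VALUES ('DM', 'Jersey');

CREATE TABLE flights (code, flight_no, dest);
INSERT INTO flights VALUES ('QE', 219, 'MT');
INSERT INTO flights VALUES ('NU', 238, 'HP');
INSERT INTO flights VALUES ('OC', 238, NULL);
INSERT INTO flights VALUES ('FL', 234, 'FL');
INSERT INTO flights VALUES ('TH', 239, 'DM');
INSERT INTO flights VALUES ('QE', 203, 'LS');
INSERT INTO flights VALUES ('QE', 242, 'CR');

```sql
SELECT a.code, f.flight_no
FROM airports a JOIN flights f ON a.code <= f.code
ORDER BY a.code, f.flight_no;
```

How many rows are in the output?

INNER JOIN keeps only pairs where the ON condition holds.
Matching on a.code <= f.code.
Matched pairs: 40.
Total: 40 rows.

40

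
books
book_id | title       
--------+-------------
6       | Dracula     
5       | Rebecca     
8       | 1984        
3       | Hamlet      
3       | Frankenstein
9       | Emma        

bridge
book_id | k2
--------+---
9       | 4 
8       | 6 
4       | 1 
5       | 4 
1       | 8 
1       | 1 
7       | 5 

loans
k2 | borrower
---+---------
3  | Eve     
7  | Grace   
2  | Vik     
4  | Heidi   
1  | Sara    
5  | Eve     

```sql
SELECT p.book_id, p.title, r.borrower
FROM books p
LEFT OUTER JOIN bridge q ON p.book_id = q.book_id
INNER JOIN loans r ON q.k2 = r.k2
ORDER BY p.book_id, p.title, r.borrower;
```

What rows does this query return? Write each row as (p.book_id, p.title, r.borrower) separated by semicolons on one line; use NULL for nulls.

(5, Rebecca, Heidi); (9, Emma, Heidi)

Joins associate left-to-right: books LEFT JOIN bridge on book_id gives 6 intermediate row(s).
Then INNER JOIN `loans r` on k2: keep only rows whose q.k2 appears in r.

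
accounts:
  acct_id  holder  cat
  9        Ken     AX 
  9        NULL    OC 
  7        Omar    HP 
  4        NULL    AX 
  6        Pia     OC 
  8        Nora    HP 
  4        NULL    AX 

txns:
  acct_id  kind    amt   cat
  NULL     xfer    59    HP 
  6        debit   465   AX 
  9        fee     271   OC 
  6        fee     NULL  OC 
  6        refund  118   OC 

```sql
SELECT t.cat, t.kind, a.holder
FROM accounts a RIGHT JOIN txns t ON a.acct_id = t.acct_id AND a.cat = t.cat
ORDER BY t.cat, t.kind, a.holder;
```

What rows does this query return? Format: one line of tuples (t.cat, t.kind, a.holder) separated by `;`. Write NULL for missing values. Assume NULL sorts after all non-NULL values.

RIGHT JOIN keeps every row from `txns`; unmatched rows get NULL for `accounts`'s columns.
Matching on a.acct_id = t.acct_id AND a.cat = t.cat. A NULL in a compared column never satisfies the condition.
- acct_id=9, cat=AX: no matching t row.
- acct_id=9, cat=OC: 1 matching t row(s), so 1 row(s) emitted.
- acct_id=7, cat=HP: no matching t row.
- acct_id=4, cat=AX: no matching t row.
- acct_id=6, cat=OC: 2 matching t row(s), so 2 row(s) emitted.
- acct_id=8, cat=HP: no matching t row.
- acct_id=4, cat=AX: no matching t row.
- 2 t row(s) had no a match → kept, a columns NULL.
After projecting and ordering:
t.cat | t.kind | a.holder
AX | debit | NULL
HP | xfer | NULL
OC | fee | Pia
OC | fee | NULL
OC | refund | Pia

(AX, debit, NULL); (HP, xfer, NULL); (OC, fee, Pia); (OC, fee, NULL); (OC, refund, Pia)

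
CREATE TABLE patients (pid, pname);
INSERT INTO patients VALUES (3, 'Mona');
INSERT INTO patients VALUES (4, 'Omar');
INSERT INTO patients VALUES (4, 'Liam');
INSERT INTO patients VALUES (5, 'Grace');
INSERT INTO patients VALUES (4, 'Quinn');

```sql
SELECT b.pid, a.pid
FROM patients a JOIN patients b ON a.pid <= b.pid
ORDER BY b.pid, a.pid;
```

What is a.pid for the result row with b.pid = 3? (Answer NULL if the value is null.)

3

INNER JOIN keeps only pairs where the ON condition holds.
Matching on a.pid <= b.pid.
- pid=3: 5 matching b row(s), so 5 row(s) emitted.
- pid=4: 4 matching b row(s), so 4 row(s) emitted.
- pid=4: 4 matching b row(s), so 4 row(s) emitted.
- pid=5: 1 matching b row(s), so 1 row(s) emitted.
- pid=4: 4 matching b row(s), so 4 row(s) emitted.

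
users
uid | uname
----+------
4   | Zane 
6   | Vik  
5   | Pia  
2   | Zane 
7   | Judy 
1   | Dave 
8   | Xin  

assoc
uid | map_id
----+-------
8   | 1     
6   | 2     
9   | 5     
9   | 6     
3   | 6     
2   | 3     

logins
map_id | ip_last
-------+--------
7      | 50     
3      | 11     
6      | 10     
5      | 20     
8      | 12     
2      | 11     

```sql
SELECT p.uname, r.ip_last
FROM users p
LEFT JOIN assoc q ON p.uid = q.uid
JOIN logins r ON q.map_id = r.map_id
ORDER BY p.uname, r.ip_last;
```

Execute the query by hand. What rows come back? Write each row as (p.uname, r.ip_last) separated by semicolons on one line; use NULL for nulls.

Step 1 — p LEFT JOIN q on uid → 7 row(s).
Then INNER JOIN `logins r` on map_id: keep only rows whose q.map_id appears in r.

(Vik, 11); (Zane, 11)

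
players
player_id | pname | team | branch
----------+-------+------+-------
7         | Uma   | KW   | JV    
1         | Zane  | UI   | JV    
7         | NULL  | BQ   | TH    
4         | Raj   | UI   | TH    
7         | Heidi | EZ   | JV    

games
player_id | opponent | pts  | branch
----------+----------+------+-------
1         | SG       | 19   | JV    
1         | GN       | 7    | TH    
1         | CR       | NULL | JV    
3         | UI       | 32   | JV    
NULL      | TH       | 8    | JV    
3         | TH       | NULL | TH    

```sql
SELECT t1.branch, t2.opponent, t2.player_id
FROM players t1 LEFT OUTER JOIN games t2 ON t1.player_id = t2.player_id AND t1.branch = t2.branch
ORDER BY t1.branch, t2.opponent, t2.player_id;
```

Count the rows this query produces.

LEFT JOIN keeps every row from `players`; unmatched rows get NULL for `games`'s columns.
Matching on t1.player_id = t2.player_id AND t1.branch = t2.branch. A NULL in a compared column never satisfies the condition.
Matched pairs: 2; unmatched t1 rows kept: 4.
Total: 2 matched + 4 padded = 6 rows.

6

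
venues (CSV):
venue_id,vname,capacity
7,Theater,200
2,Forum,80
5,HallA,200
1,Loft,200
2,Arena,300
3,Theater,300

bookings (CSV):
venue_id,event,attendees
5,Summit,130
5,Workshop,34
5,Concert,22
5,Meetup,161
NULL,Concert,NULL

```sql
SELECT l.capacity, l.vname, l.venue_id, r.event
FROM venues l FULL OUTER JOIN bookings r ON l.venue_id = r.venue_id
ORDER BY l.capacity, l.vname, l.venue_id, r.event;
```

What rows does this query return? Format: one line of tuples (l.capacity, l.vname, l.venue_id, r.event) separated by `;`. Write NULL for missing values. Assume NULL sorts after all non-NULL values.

(80, Forum, 2, NULL); (200, HallA, 5, Concert); (200, HallA, 5, Meetup); (200, HallA, 5, Summit); (200, HallA, 5, Workshop); (200, Loft, 1, NULL); (200, Theater, 7, NULL); (300, Arena, 2, NULL); (300, Theater, 3, NULL); (NULL, NULL, NULL, Concert)

FULL OUTER JOIN keeps every row from both sides; unmatched rows get NULL for the other side's columns.
Matching on l.venue_id = r.venue_id. A NULL in a compared column never satisfies the condition.
- l[0] venue_id=7 → no match; kept with NULLs on the r side.
- l[1] venue_id=2 → no match; kept with NULLs on the r side.
- l[2] venue_id=5 → 4 match(es) in r → 4 row(s).
- l[3] venue_id=1 → no match; kept with NULLs on the r side.
- l[4] venue_id=2 → no match; kept with NULLs on the r side.
- l[5] venue_id=3 → no match; kept with NULLs on the r side.
- 1 r row(s) had no l match → kept, l columns NULL.
After projecting and ordering:
l.capacity | l.vname | l.venue_id | r.event
80 | Forum | 2 | NULL
200 | HallA | 5 | Concert
200 | HallA | 5 | Meetup
200 | HallA | 5 | Summit
200 | HallA | 5 | Workshop
200 | Loft | 1 | NULL
200 | Theater | 7 | NULL
300 | Arena | 2 | NULL
300 | Theater | 3 | NULL
NULL | NULL | NULL | Concert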